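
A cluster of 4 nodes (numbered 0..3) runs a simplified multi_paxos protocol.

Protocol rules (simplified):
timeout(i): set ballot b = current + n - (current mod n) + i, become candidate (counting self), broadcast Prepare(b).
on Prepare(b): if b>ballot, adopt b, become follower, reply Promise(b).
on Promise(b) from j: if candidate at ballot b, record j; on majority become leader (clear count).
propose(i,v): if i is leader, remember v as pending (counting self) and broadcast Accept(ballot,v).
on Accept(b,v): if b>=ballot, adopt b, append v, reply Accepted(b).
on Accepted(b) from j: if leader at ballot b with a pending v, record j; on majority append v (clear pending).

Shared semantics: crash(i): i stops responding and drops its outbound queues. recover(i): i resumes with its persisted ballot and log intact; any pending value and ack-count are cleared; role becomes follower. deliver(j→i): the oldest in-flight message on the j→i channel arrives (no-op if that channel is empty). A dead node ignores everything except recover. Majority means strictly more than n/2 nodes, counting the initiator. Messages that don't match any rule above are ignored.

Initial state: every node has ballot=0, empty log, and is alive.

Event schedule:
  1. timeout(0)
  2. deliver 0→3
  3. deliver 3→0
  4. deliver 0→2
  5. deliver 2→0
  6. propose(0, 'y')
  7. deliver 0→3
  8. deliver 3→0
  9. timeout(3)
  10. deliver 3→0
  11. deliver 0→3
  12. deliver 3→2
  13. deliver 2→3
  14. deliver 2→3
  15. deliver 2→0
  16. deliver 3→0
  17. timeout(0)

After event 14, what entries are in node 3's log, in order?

[1] timeout(0) → N0(cand b4 [-])
[2] deliver 0→3 → N3(foll b4 [-])
[3] deliver 3→0 → ∅
[4] deliver 0→2 → N2(foll b4 [-])
[5] deliver 2→0 → N0(lead b4 [-])
[6] propose(0,'y') → ∅
[7] deliver 0→3 → N3(foll b4 [y])
[8] deliver 3→0 → ∅
[9] timeout(3) → N3(cand b11 [y])
[10] deliver 3→0 → N0(foll b11 [-])
[11] deliver 0→3 → ∅
[12] deliver 3→2 → N2(foll b11 [-])
[13] deliver 2→3 → N3(lead b11 [y])
[14] deliver 2→3 → ∅

y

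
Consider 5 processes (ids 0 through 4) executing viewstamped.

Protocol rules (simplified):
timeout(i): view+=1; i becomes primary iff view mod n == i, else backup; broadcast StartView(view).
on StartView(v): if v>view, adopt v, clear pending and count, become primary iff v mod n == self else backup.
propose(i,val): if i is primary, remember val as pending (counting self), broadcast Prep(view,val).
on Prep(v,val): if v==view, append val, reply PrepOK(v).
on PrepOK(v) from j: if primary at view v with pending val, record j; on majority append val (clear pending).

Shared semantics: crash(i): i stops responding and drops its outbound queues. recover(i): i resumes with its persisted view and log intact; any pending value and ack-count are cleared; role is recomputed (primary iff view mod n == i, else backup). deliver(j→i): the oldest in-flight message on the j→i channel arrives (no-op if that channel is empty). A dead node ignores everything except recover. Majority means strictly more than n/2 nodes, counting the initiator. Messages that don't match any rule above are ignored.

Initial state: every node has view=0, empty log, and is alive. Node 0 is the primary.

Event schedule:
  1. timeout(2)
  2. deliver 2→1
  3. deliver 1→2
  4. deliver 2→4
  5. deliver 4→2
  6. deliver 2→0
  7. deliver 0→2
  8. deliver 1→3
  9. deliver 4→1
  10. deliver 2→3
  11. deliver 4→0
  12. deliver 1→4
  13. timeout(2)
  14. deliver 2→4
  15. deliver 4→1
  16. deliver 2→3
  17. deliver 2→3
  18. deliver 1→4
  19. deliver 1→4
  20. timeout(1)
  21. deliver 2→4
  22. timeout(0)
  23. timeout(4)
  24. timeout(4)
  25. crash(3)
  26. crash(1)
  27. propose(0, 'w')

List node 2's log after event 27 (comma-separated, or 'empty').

empty

step 1 timeout(2): 2={back,v=1,log=-}
step 2 deliver 2→1: 1={prim,v=1,log=-}
step 3 deliver 1→2: —
step 4 deliver 2→4: 4={back,v=1,log=-}
step 5 deliver 4→2: —
step 6 deliver 2→0: 0={back,v=1,log=-}
step 7 deliver 0→2: —
step 8 deliver 1→3: —
step 9 deliver 4→1: —
step 10 deliver 2→3: 3={back,v=1,log=-}
step 11 deliver 4→0: —
step 12 deliver 1→4: —
step 13 timeout(2): 2={prim,v=2,log=-}
step 14 deliver 2→4: 4={back,v=2,log=-}
step 15 deliver 4→1: —
step 16 deliver 2→3: 3={back,v=2,log=-}
step 17 deliver 2→3: —
step 18 deliver 1→4: —
step 19 deliver 1→4: —
step 20 timeout(1): 1={back,v=2,log=-}
step 21 deliver 2→4: —
step 22 timeout(0): 0={back,v=2,log=-}
step 23 timeout(4): 4={back,v=3,log=-}
step 24 timeout(4): 4={prim,v=4,log=-}
step 25 crash(3): 3={✗back,v=2,log=-}
step 26 crash(1): 1={✗back,v=2,log=-}
step 27 propose(0,'w'): —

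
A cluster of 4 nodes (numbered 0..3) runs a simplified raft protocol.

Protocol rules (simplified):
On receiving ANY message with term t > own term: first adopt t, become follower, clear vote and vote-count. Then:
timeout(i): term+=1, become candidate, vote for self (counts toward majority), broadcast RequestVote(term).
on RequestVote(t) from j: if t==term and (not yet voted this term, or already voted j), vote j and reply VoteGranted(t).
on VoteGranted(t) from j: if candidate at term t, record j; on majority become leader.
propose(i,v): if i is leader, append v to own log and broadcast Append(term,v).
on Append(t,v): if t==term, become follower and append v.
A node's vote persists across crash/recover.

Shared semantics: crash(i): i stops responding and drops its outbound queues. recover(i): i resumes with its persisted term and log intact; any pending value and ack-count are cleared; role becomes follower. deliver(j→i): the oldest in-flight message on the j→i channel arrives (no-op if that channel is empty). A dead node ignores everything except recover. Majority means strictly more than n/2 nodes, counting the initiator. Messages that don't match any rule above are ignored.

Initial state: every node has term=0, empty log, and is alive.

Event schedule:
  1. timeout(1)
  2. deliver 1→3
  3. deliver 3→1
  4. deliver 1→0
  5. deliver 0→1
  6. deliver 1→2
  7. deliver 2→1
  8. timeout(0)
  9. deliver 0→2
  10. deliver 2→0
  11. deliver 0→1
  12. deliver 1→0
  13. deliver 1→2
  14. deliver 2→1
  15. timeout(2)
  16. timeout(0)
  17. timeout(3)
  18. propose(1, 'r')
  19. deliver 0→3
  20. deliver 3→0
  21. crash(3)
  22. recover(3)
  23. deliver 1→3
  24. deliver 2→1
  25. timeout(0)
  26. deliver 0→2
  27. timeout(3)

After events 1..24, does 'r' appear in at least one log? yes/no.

1. timeout(1):  <1:cand t1 ->
2. deliver 1→3:  <3:foll t1 ->
3. deliver 3→1:  nop
4. deliver 1→0:  <0:foll t1 ->
5. deliver 0→1:  <1:lead t1 ->
6. deliver 1→2:  <2:foll t1 ->
7. deliver 2→1:  nop
8. timeout(0):  <0:cand t2 ->
9. deliver 0→2:  <2:foll t2 ->
10. deliver 2→0:  nop
11. deliver 0→1:  <1:foll t2 ->
12. deliver 1→0:  <0:lead t2 ->
13. deliver 1→2:  nop
14. deliver 2→1:  nop
15. timeout(2):  <2:cand t3 ->
16. timeout(0):  <0:cand t3 ->
17. timeout(3):  <3:cand t2 ->
18. propose(1,'r'):  nop
19. deliver 0→3:  nop
20. deliver 3→0:  nop
21. crash(3):  <3:✗cand t2 ->
22. recover(3):  <3:foll t2 ->
23. deliver 1→3:  nop
24. deliver 2→1:  <1:foll t3 ->

no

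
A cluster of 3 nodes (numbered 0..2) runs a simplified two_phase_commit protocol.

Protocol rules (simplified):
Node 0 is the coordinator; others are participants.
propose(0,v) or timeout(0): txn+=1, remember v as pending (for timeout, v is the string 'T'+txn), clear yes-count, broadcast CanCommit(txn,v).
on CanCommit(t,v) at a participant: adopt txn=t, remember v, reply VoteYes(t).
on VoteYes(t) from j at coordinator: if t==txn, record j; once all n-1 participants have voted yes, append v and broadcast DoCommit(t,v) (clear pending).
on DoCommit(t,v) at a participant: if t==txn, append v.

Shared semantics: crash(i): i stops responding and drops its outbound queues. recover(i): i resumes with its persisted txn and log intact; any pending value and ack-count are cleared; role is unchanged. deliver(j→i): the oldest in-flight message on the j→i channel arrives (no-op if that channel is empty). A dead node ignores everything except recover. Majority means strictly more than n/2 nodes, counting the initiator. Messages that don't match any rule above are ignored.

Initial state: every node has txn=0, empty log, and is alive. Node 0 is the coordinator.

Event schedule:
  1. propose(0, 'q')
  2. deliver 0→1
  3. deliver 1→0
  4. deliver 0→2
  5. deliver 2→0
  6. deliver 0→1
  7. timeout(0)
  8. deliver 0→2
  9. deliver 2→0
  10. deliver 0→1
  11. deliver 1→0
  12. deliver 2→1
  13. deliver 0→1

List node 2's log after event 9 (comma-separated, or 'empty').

q

after 1 — propose(0,'q'): n0:coor/t1/[-]
after 2 — deliver 0→1: n1:part/t1/[-]
after 3 — deliver 1→0: ·
after 4 — deliver 0→2: n2:part/t1/[-]
after 5 — deliver 2→0: n0:coor/t1/[q]
after 6 — deliver 0→1: n1:part/t1/[q]
after 7 — timeout(0): n0:coor/t2/[q]
after 8 — deliver 0→2: n2:part/t1/[q]
after 9 — deliver 2→0: ·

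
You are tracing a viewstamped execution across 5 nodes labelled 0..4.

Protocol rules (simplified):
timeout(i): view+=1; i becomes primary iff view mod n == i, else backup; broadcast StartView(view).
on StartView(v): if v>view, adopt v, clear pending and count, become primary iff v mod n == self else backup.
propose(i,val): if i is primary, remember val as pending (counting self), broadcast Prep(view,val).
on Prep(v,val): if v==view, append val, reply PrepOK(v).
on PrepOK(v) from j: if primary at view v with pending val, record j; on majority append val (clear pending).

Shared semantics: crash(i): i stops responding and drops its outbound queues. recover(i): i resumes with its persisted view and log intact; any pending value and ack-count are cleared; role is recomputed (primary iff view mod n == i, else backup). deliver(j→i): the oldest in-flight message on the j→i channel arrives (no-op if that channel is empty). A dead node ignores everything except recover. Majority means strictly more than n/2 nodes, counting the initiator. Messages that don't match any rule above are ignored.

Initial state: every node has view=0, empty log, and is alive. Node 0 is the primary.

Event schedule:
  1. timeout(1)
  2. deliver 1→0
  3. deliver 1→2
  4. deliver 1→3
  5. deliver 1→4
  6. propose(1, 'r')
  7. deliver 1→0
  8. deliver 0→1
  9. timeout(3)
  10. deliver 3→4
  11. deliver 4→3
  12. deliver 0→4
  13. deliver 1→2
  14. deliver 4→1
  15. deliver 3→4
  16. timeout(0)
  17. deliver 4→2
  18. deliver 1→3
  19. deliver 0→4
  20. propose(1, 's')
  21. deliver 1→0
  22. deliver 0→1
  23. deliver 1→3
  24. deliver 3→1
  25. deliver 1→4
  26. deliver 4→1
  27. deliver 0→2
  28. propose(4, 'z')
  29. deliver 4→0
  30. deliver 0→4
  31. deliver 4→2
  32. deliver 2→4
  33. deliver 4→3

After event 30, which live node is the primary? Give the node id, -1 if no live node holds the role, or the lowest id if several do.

2

e1 timeout(1): 1[prim,v=1,-]
e2 deliver 1→0: 0[back,v=1,-]
e3 deliver 1→2: 2[back,v=1,-]
e4 deliver 1→3: 3[back,v=1,-]
e5 deliver 1→4: 4[back,v=1,-]
e6 propose(1,'r'): ·
e7 deliver 1→0: 0[back,v=1,r]
e8 deliver 0→1: ·
e9 timeout(3): 3[back,v=2,-]
e10 deliver 3→4: 4[back,v=2,-]
e11 deliver 4→3: ·
e12 deliver 0→4: ·
e13 deliver 1→2: 2[back,v=1,r]
e14 deliver 4→1: ·
e15 deliver 3→4: ·
e16 timeout(0): 0[back,v=2,r]
e17 deliver 4→2: ·
e18 deliver 1→3: ·
e19 deliver 0→4: ·
e20 propose(1,'s'): ·
e21 deliver 1→0: ·
e22 deliver 0→1: 1[back,v=2,-]
e23 deliver 1→3: ·
e24 deliver 3→1: ·
e25 deliver 1→4: ·
e26 deliver 4→1: ·
e27 deliver 0→2: 2[prim,v=2,r]
e28 propose(4,'z'): ·
e29 deliver 4→0: ·
e30 deliver 0→4: ·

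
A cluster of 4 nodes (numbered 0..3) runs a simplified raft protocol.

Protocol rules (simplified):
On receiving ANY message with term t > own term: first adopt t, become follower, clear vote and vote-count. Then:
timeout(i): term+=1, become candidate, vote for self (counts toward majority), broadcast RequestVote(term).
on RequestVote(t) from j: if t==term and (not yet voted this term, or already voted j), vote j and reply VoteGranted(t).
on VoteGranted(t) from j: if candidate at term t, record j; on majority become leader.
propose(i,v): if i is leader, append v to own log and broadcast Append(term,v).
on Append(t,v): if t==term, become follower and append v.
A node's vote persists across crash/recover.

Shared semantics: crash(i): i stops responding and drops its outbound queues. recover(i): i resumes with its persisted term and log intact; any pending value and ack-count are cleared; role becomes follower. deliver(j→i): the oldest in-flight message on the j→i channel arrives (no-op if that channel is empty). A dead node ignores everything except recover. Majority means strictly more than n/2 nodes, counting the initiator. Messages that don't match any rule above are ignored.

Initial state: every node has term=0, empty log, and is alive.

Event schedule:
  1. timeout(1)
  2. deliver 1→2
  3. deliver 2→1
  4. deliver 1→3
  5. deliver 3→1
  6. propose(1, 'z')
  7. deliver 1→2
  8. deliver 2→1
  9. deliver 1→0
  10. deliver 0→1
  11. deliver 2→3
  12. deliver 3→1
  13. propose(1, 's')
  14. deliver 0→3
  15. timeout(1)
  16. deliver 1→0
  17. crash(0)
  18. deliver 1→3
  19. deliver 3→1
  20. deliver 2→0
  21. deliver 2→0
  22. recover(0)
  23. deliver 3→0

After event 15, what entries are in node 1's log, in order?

[1] timeout(1) → N1(cand t1 [-])
[2] deliver 1→2 → N2(foll t1 [-])
[3] deliver 2→1 → ∅
[4] deliver 1→3 → N3(foll t1 [-])
[5] deliver 3→1 → N1(lead t1 [-])
[6] propose(1,'z') → N1(lead t1 [z])
[7] deliver 1→2 → N2(foll t1 [z])
[8] deliver 2→1 → ∅
[9] deliver 1→0 → N0(foll t1 [-])
[10] deliver 0→1 → ∅
[11] deliver 2→3 → ∅
[12] deliver 3→1 → ∅
[13] propose(1,'s') → N1(lead t1 [z,s])
[14] deliver 0→3 → ∅
[15] timeout(1) → N1(cand t2 [z,s])

z,s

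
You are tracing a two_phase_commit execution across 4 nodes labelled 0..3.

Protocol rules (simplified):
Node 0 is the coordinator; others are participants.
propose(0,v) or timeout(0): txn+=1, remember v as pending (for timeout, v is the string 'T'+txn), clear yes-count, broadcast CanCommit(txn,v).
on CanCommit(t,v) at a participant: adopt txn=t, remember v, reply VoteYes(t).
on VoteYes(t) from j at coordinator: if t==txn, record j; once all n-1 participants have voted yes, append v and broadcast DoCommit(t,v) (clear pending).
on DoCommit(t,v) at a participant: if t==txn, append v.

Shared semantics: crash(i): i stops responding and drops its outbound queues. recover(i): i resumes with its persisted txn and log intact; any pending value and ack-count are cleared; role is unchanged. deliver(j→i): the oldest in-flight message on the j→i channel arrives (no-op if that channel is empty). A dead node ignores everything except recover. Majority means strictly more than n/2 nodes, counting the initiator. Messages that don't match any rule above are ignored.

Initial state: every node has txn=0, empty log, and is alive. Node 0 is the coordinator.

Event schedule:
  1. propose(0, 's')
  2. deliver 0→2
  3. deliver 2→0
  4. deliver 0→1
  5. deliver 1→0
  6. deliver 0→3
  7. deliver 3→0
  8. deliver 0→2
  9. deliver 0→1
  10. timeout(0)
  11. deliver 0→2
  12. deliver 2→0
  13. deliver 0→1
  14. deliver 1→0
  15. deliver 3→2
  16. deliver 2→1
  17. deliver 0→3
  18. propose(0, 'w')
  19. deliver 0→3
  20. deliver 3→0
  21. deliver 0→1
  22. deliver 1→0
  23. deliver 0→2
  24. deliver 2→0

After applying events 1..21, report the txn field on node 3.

2

e1 propose(0,'s'): 0[coor,t=1,-]
e2 deliver 0→2: 2[part,t=1,-]
e3 deliver 2→0: ·
e4 deliver 0→1: 1[part,t=1,-]
e5 deliver 1→0: ·
e6 deliver 0→3: 3[part,t=1,-]
e7 deliver 3→0: 0[coor,t=1,s]
e8 deliver 0→2: 2[part,t=1,s]
e9 deliver 0→1: 1[part,t=1,s]
e10 timeout(0): 0[coor,t=2,s]
e11 deliver 0→2: 2[part,t=2,s]
e12 deliver 2→0: ·
e13 deliver 0→1: 1[part,t=2,s]
e14 deliver 1→0: ·
e15 deliver 3→2: ·
e16 deliver 2→1: ·
e17 deliver 0→3: 3[part,t=1,s]
e18 propose(0,'w'): 0[coor,t=3,s]
e19 deliver 0→3: 3[part,t=2,s]
e20 deliver 3→0: ·
e21 deliver 0→1: 1[part,t=3,s]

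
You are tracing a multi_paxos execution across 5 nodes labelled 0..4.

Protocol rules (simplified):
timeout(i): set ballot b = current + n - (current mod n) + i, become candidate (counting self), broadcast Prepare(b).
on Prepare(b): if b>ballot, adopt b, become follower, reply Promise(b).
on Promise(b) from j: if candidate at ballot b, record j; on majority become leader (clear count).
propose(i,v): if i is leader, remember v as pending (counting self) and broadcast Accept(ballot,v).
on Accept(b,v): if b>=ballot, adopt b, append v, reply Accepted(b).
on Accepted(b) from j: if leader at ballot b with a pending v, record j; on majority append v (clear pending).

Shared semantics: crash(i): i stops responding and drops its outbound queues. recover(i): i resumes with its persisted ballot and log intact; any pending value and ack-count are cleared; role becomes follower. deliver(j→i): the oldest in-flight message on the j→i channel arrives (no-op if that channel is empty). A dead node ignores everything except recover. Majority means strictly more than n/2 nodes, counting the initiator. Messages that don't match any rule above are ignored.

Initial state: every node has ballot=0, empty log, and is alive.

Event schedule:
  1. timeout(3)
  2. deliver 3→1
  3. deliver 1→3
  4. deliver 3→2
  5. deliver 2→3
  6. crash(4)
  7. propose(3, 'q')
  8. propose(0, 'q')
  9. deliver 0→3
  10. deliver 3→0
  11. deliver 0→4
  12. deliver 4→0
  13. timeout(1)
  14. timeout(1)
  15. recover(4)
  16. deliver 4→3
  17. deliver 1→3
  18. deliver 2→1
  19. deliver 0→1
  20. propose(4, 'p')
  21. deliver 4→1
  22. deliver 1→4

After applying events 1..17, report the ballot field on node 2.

8

1. timeout(3):  <3:cand b8 ->
2. deliver 3→1:  <1:foll b8 ->
3. deliver 1→3:  nop
4. deliver 3→2:  <2:foll b8 ->
5. deliver 2→3:  <3:lead b8 ->
6. crash(4):  <4:✗foll b0 ->
7. propose(3,'q'):  nop
8. propose(0,'q'):  nop
9. deliver 0→3:  nop
10. deliver 3→0:  <0:foll b8 ->
11. deliver 0→4:  nop
12. deliver 4→0:  nop
13. timeout(1):  <1:cand b11 ->
14. timeout(1):  <1:cand b16 ->
15. recover(4):  <4:foll b0 ->
16. deliver 4→3:  nop
17. deliver 1→3:  <3:foll b11 ->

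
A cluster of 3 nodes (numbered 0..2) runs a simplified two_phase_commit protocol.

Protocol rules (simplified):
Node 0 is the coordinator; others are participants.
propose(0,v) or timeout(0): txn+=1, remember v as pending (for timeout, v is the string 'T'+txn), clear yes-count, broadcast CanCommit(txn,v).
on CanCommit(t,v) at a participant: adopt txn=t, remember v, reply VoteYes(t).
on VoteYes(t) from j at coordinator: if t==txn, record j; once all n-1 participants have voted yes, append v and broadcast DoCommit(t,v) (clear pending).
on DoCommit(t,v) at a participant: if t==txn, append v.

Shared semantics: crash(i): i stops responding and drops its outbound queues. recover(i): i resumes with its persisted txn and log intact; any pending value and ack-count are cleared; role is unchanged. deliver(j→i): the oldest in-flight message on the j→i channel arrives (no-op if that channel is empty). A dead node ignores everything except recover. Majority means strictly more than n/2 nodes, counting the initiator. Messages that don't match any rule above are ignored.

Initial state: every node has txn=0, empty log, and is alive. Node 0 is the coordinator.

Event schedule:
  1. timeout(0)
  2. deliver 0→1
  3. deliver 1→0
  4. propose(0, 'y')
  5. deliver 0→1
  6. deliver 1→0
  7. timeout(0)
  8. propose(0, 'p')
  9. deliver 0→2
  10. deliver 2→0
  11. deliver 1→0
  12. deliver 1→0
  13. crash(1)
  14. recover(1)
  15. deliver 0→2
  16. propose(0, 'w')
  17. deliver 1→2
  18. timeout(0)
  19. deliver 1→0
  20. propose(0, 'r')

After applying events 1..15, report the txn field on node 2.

1. timeout(0):  <0:coor t1 ->
2. deliver 0→1:  <1:part t1 ->
3. deliver 1→0:  nop
4. propose(0,'y'):  <0:coor t2 ->
5. deliver 0→1:  <1:part t2 ->
6. deliver 1→0:  nop
7. timeout(0):  <0:coor t3 ->
8. propose(0,'p'):  <0:coor t4 ->
9. deliver 0→2:  <2:part t1 ->
10. deliver 2→0:  nop
11. deliver 1→0:  nop
12. deliver 1→0:  nop
13. crash(1):  <1:✗part t2 ->
14. recover(1):  <1:part t2 ->
15. deliver 0→2:  <2:part t2 ->

2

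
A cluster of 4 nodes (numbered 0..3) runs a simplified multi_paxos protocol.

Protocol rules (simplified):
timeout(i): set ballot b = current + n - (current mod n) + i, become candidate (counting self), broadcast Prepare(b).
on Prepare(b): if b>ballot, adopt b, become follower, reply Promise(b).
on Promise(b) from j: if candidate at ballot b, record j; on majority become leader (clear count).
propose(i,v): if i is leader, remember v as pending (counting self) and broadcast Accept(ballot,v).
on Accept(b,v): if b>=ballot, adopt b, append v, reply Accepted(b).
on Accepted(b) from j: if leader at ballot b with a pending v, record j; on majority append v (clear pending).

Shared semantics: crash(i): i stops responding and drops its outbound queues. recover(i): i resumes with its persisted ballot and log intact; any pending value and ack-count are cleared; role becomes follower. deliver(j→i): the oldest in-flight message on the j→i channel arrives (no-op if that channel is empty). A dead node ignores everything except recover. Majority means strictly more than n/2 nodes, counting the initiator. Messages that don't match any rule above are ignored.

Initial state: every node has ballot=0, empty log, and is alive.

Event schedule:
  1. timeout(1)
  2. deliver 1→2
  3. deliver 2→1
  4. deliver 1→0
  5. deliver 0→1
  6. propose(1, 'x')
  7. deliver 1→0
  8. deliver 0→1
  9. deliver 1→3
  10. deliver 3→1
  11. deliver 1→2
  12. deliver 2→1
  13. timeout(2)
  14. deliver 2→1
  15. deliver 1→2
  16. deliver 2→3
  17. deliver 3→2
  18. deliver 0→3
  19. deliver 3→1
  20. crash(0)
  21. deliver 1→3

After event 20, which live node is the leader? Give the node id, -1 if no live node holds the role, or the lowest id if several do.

2

after 1 — timeout(1): n1:cand/b5/[-]
after 2 — deliver 1→2: n2:foll/b5/[-]
after 3 — deliver 2→1: ·
after 4 — deliver 1→0: n0:foll/b5/[-]
after 5 — deliver 0→1: n1:lead/b5/[-]
after 6 — propose(1,'x'): ·
after 7 — deliver 1→0: n0:foll/b5/[x]
after 8 — deliver 0→1: ·
after 9 — deliver 1→3: n3:foll/b5/[-]
after 10 — deliver 3→1: ·
after 11 — deliver 1→2: n2:foll/b5/[x]
after 12 — deliver 2→1: n1:lead/b5/[x]
after 13 — timeout(2): n2:cand/b10/[x]
after 14 — deliver 2→1: n1:foll/b10/[x]
after 15 — deliver 1→2: ·
after 16 — deliver 2→3: n3:foll/b10/[-]
after 17 — deliver 3→2: n2:lead/b10/[x]
after 18 — deliver 0→3: ·
after 19 — deliver 3→1: ·
after 20 — crash(0): n0:✗foll/b5/[x]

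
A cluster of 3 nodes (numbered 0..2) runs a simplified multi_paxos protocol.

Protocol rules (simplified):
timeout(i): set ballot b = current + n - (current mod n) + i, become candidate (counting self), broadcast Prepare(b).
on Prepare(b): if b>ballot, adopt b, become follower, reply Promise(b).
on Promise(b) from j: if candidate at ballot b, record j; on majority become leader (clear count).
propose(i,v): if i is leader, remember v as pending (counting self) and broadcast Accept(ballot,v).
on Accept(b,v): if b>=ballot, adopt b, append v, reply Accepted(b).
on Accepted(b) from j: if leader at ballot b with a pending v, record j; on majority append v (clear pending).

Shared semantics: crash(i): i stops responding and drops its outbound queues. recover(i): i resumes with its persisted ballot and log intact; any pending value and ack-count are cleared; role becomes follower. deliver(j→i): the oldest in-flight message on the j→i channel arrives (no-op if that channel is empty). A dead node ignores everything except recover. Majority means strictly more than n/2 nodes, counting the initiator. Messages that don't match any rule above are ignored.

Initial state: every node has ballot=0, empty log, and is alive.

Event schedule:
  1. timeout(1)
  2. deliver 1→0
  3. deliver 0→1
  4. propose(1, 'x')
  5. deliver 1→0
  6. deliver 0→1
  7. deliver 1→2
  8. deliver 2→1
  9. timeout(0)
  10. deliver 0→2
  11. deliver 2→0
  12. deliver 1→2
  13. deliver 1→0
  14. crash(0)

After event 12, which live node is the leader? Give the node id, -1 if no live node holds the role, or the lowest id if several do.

0

[1] timeout(1) → N1(cand b4 [-])
[2] deliver 1→0 → N0(foll b4 [-])
[3] deliver 0→1 → N1(lead b4 [-])
[4] propose(1,'x') → ∅
[5] deliver 1→0 → N0(foll b4 [x])
[6] deliver 0→1 → N1(lead b4 [x])
[7] deliver 1→2 → N2(foll b4 [-])
[8] deliver 2→1 → ∅
[9] timeout(0) → N0(cand b6 [x])
[10] deliver 0→2 → N2(foll b6 [-])
[11] deliver 2→0 → N0(lead b6 [x])
[12] deliver 1→2 → ∅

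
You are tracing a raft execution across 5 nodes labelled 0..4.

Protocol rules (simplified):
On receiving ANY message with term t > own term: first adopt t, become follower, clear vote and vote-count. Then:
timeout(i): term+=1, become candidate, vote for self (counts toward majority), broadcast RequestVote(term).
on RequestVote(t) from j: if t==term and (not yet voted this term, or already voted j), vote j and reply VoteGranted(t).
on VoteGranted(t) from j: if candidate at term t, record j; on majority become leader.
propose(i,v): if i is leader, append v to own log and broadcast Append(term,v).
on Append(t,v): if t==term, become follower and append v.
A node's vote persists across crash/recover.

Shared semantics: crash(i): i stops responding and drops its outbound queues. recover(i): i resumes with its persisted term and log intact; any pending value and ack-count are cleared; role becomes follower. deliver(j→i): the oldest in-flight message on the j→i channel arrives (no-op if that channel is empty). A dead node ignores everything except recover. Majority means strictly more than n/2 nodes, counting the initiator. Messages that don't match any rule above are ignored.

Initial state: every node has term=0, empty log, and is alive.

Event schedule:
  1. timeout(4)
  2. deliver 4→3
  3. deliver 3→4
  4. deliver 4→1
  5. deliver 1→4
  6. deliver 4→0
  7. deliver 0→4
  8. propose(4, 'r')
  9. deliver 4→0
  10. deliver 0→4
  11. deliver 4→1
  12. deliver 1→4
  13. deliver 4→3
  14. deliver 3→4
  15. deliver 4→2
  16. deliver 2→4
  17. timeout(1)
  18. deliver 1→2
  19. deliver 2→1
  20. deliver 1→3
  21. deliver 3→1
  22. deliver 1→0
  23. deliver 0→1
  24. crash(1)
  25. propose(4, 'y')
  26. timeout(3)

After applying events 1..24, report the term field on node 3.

after 1 — timeout(4): n4:cand/t1/[-]
after 2 — deliver 4→3: n3:foll/t1/[-]
after 3 — deliver 3→4: ·
after 4 — deliver 4→1: n1:foll/t1/[-]
after 5 — deliver 1→4: n4:lead/t1/[-]
after 6 — deliver 4→0: n0:foll/t1/[-]
after 7 — deliver 0→4: ·
after 8 — propose(4,'r'): n4:lead/t1/[r]
after 9 — deliver 4→0: n0:foll/t1/[r]
after 10 — deliver 0→4: ·
after 11 — deliver 4→1: n1:foll/t1/[r]
after 12 — deliver 1→4: ·
after 13 — deliver 4→3: n3:foll/t1/[r]
after 14 — deliver 3→4: ·
after 15 — deliver 4→2: n2:foll/t1/[-]
after 16 — deliver 2→4: ·
after 17 — timeout(1): n1:cand/t2/[r]
after 18 — deliver 1→2: n2:foll/t2/[-]
after 19 — deliver 2→1: ·
after 20 — deliver 1→3: n3:foll/t2/[r]
after 21 — deliver 3→1: n1:lead/t2/[r]
after 22 — deliver 1→0: n0:foll/t2/[r]
after 23 — deliver 0→1: ·
after 24 — crash(1): n1:✗lead/t2/[r]

2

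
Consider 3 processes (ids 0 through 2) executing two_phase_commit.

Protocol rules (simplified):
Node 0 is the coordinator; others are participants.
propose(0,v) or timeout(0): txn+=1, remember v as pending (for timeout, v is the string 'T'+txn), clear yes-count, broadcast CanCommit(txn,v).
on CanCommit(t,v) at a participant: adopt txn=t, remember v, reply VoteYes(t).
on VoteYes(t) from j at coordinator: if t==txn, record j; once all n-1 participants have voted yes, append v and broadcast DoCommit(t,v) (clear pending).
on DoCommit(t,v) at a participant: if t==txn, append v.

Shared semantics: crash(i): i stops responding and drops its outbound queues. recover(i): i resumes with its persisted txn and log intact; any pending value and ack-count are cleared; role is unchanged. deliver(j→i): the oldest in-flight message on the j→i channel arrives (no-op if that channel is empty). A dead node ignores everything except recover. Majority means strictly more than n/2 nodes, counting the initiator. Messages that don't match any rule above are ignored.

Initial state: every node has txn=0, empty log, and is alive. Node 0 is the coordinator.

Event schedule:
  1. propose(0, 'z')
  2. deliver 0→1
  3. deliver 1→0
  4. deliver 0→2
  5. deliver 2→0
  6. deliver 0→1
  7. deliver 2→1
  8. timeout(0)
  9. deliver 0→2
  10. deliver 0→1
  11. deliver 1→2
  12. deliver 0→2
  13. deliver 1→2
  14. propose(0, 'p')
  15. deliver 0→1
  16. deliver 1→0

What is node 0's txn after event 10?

step 1 propose(0,'z'): 0={coor,t=1,log=-}
step 2 deliver 0→1: 1={part,t=1,log=-}
step 3 deliver 1→0: —
step 4 deliver 0→2: 2={part,t=1,log=-}
step 5 deliver 2→0: 0={coor,t=1,log=z}
step 6 deliver 0→1: 1={part,t=1,log=z}
step 7 deliver 2→1: —
step 8 timeout(0): 0={coor,t=2,log=z}
step 9 deliver 0→2: 2={part,t=1,log=z}
step 10 deliver 0→1: 1={part,t=2,log=z}

2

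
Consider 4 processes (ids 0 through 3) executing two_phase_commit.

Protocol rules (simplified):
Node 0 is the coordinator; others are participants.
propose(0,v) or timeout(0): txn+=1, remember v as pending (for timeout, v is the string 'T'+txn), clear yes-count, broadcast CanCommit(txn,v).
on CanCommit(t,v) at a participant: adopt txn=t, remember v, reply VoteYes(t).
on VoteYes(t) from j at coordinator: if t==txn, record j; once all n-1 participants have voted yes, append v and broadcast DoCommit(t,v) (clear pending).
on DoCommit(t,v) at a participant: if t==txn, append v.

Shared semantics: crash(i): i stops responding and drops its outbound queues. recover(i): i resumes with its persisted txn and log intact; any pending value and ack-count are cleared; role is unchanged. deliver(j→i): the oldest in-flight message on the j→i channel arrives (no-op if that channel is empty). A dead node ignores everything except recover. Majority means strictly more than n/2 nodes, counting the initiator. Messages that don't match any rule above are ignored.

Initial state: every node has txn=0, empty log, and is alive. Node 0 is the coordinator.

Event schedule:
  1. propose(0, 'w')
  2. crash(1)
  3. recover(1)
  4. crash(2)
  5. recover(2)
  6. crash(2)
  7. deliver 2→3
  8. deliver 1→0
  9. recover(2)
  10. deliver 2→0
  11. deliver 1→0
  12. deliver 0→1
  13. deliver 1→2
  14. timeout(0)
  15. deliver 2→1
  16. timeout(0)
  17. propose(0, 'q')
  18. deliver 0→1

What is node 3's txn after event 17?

after 1 — propose(0,'w'): n0:coor/t1/[-]
after 2 — crash(1): n1:✗part/t0/[-]
after 3 — recover(1): n1:part/t0/[-]
after 4 — crash(2): n2:✗part/t0/[-]
after 5 — recover(2): n2:part/t0/[-]
after 6 — crash(2): n2:✗part/t0/[-]
after 7 — deliver 2→3: ·
after 8 — deliver 1→0: ·
after 9 — recover(2): n2:part/t0/[-]
after 10 — deliver 2→0: ·
after 11 — deliver 1→0: ·
after 12 — deliver 0→1: n1:part/t1/[-]
after 13 — deliver 1→2: ·
after 14 — timeout(0): n0:coor/t2/[-]
after 15 — deliver 2→1: ·
after 16 — timeout(0): n0:coor/t3/[-]
after 17 — propose(0,'q'): n0:coor/t4/[-]

0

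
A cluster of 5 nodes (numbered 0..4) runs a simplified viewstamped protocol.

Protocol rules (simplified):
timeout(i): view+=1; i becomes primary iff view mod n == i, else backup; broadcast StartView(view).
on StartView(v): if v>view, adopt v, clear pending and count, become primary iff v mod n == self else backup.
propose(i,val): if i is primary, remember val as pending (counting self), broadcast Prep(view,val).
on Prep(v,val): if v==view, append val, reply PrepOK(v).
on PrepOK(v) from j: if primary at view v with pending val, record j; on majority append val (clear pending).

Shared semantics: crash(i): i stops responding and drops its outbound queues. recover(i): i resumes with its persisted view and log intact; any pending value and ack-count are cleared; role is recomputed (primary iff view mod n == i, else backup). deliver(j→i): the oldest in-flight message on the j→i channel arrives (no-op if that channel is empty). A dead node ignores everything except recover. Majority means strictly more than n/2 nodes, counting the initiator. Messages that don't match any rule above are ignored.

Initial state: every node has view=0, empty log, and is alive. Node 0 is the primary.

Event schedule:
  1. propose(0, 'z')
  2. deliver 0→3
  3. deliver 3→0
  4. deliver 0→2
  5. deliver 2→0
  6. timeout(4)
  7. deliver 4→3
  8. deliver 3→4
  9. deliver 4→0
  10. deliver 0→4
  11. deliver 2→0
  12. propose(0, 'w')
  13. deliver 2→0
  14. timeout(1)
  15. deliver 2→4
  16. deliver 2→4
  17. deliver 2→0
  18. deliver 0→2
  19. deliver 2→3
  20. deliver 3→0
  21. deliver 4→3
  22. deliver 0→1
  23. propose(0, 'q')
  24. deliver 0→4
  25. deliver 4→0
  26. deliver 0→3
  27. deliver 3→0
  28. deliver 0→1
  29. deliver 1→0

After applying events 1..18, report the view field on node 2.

0

e1 propose(0,'z'): ·
e2 deliver 0→3: 3[back,v=0,z]
e3 deliver 3→0: ·
e4 deliver 0→2: 2[back,v=0,z]
e5 deliver 2→0: 0[prim,v=0,z]
e6 timeout(4): 4[back,v=1,-]
e7 deliver 4→3: 3[back,v=1,z]
e8 deliver 3→4: ·
e9 deliver 4→0: 0[back,v=1,z]
e10 deliver 0→4: ·
e11 deliver 2→0: ·
e12 propose(0,'w'): ·
e13 deliver 2→0: ·
e14 timeout(1): 1[prim,v=1,-]
e15 deliver 2→4: ·
e16 deliver 2→4: ·
e17 deliver 2→0: ·
e18 deliver 0→2: ·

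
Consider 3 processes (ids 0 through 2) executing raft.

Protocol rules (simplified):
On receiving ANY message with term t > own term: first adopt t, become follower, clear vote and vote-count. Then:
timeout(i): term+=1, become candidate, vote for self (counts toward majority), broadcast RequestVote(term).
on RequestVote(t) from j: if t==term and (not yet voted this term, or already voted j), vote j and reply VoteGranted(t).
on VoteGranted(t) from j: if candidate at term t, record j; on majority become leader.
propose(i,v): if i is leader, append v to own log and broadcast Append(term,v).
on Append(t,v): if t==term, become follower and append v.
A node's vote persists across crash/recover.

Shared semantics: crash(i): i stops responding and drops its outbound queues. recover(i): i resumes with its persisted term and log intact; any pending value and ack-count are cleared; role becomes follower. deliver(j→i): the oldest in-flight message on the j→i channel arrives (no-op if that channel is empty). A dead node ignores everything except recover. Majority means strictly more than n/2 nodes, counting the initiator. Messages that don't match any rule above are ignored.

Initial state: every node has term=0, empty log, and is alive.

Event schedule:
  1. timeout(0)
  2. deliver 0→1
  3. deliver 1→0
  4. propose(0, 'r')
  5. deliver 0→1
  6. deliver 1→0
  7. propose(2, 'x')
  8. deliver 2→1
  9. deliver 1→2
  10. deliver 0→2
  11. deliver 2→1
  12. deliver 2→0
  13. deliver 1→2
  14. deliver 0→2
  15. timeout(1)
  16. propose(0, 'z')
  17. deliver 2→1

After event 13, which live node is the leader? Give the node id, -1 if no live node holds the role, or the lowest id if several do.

step 1 timeout(0): 0={cand,t=1,log=-}
step 2 deliver 0→1: 1={foll,t=1,log=-}
step 3 deliver 1→0: 0={lead,t=1,log=-}
step 4 propose(0,'r'): 0={lead,t=1,log=r}
step 5 deliver 0→1: 1={foll,t=1,log=r}
step 6 deliver 1→0: —
step 7 propose(2,'x'): —
step 8 deliver 2→1: —
step 9 deliver 1→2: —
step 10 deliver 0→2: 2={foll,t=1,log=-}
step 11 deliver 2→1: —
step 12 deliver 2→0: —
step 13 deliver 1→2: —

0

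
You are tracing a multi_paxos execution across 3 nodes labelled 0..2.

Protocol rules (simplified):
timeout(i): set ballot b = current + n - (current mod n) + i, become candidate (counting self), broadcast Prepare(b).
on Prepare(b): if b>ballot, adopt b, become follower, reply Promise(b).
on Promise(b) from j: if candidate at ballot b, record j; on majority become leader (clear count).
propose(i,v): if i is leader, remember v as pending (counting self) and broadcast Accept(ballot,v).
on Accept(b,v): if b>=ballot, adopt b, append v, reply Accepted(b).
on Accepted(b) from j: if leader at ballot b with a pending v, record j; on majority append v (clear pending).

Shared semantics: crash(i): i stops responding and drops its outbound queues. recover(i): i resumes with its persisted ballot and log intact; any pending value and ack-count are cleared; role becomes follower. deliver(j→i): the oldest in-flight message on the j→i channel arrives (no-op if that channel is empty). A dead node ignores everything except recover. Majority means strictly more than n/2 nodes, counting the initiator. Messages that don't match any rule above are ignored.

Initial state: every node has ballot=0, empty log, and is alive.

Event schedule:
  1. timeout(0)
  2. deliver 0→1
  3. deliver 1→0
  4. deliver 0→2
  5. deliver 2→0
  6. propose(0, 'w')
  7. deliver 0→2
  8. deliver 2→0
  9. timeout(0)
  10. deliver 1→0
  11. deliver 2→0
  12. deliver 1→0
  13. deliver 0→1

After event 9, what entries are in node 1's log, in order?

empty

after 1 — timeout(0): n0:cand/b3/[-]
after 2 — deliver 0→1: n1:foll/b3/[-]
after 3 — deliver 1→0: n0:lead/b3/[-]
after 4 — deliver 0→2: n2:foll/b3/[-]
after 5 — deliver 2→0: ·
after 6 — propose(0,'w'): ·
after 7 — deliver 0→2: n2:foll/b3/[w]
after 8 — deliver 2→0: n0:lead/b3/[w]
after 9 — timeout(0): n0:cand/b6/[w]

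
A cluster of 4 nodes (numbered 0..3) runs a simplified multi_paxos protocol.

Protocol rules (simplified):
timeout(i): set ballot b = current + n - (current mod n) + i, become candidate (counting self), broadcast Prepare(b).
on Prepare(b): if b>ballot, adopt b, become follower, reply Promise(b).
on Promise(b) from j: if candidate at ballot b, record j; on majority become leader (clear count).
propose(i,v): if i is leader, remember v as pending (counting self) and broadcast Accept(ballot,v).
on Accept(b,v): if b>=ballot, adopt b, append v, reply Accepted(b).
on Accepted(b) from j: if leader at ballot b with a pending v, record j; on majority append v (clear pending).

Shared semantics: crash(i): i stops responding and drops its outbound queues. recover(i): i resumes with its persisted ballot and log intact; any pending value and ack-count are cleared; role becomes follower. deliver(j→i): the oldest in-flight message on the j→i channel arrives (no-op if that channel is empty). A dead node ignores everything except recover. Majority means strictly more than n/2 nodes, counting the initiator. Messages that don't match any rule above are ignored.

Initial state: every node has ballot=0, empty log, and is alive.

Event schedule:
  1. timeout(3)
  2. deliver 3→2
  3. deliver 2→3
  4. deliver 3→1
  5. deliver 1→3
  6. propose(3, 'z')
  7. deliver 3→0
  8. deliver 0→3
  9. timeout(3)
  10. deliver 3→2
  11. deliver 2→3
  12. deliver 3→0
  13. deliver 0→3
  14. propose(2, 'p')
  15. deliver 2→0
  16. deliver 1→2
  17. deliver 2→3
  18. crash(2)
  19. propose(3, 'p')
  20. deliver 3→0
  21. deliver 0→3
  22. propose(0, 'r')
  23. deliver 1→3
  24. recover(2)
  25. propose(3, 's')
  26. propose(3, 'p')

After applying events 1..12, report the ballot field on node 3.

1. timeout(3):  <3:cand b7 ->
2. deliver 3→2:  <2:foll b7 ->
3. deliver 2→3:  nop
4. deliver 3→1:  <1:foll b7 ->
5. deliver 1→3:  <3:lead b7 ->
6. propose(3,'z'):  nop
7. deliver 3→0:  <0:foll b7 ->
8. deliver 0→3:  nop
9. timeout(3):  <3:cand b11 ->
10. deliver 3→2:  <2:foll b7 z>
11. deliver 2→3:  nop
12. deliver 3→0:  <0:foll b7 z>

11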